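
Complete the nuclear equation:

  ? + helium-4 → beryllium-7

He-3

Conserve mass number: A + 4 = 7, so A = 3.
Conserve atomic number: Z + 2 = 4, so Z = 2.
Z = 2 is helium, so the species is helium-3.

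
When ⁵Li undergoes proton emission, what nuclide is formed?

He-4

Proton emission: mass number changes by -1, atomic number by -1.
A: 5 − 1 = 4; Z: 3 − 1 = 2.
Z = 2 is helium, so the daughter is ⁴He.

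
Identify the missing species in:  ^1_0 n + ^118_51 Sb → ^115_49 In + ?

Conserve mass number: 1 + 118 = 115 + A, so A = 4.
Conserve atomic number: 0 + 51 = 49 + Z, so Z = 2.
A = 4 and Z = 2 is ^4_2 He — an alpha particle.

alpha particle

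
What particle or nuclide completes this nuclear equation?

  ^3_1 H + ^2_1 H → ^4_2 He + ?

neutron

Conserve mass number: 3 + 2 = 4 + A, so A = 1.
Conserve atomic number: 1 + 1 = 2 + Z, so Z = 0.
A = 1 and Z = 0 is ^1_0 n — a neutron.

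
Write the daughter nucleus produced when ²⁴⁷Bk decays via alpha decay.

Am-243

Alpha decay: mass number changes by -4, atomic number by -2.
A: 247 − 4 = 243; Z: 97 − 2 = 95.
Z = 95 is americium, so the daughter is ²⁴³Am.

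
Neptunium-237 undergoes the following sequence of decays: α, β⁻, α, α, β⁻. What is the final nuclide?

Ac-225

Start: (A, Z) = (237, 93).
After α: (233, 91).
After β⁻: (233, 92).
After α: (229, 90).
After α: (225, 88).
After β⁻: (225, 89).
Z = 89 is actinium.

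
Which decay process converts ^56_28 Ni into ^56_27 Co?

ΔA = 56 − 56 = 0; ΔZ = 27 − 28 = -1.
A is unchanged and Z drops by 1 — a proton has become a neutron (β⁺ emission or electron capture).

beta-plus decay or electron capture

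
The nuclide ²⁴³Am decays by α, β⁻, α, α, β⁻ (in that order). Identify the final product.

Pa-231

Start: (A, Z) = (243, 95).
After α: (239, 93).
After β⁻: (239, 94).
After α: (235, 92).
After α: (231, 90).
After β⁻: (231, 91).
Z = 91 is protactinium.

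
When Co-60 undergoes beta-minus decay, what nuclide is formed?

Ni-60

Beta-minus decay: mass number changes by +0, atomic number by +1.
A: 60 = 60; Z: 27 + 1 = 28.
Z = 28 is nickel, so the daughter is Ni-60.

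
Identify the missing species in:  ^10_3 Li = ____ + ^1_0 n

Conserve mass number: 10 = A + 1, so A = 9.
Conserve atomic number: 3 = Z + 0, so Z = 3.
Z = 3 is lithium, so the species is ^9_3 Li.

Li-9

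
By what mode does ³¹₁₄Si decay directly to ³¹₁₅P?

beta-minus decay

ΔA = 31 − 31 = 0; ΔZ = 15 − 14 = +1.
A is unchanged and Z rises by 1 — a neutron has become a proton (β⁻ decay).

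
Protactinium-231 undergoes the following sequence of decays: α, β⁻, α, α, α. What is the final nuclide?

Start: (A, Z) = (231, 91).
After α: (227, 89).
After β⁻: (227, 90).
After α: (223, 88).
After α: (219, 86).
After α: (215, 84).
Z = 84 is polonium.

Po-215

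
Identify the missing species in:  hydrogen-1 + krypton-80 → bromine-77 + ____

alpha particle

Conserve mass number: 1 + 80 = 77 + A, so A = 4.
Conserve atomic number: 1 + 36 = 35 + Z, so Z = 2.
A = 4 and Z = 2 is helium-4 — an alpha particle.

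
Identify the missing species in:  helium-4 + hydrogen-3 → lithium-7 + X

Conserve mass number: 4 + 3 = 7 + A, so A = 0.
Conserve atomic number: 2 + 1 = 3 + Z, so Z = 0.
A = 0 and Z = 0 is γ — a gamma ray.

gamma ray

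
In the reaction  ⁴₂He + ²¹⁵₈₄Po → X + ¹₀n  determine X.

Rn-218

Conserve mass number: 4 + 215 = A + 1, so A = 218.
Conserve atomic number: 2 + 84 = Z + 0, so Z = 86.
Z = 86 is radon, so the species is ²¹⁸₈₆Rn.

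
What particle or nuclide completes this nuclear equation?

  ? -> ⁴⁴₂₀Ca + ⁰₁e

Conserve mass number: A = 44 + 0, so A = 44.
Conserve atomic number: Z = 20 + 1, so Z = 21.
Z = 21 is scandium, so the species is ⁴⁴₂₁Sc.

Sc-44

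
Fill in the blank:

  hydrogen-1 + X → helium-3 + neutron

Conserve mass number: 1 + A = 3 + 1, so A = 3.
Conserve atomic number: 1 + Z = 2 + 0, so Z = 1.
A = 3 and Z = 1 is hydrogen-3 — a triton.

triton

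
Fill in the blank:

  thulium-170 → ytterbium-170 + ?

Conserve mass number: 170 = 170 + A, so A = 0.
Conserve atomic number: 69 = 70 + Z, so Z = -1.
A = 0 and Z = -1 is e⁻ — a beta-minus particle.

beta-minus particle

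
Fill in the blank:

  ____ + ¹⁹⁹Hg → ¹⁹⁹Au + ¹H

Conserve mass number: A + 199 = 199 + 1, so A = 1.
Conserve atomic number: Z + 80 = 79 + 1, so Z = 0.
A = 1 and Z = 0 is ¹n — a neutron.

neutron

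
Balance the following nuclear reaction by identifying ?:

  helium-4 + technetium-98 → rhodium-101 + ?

neutron

Conserve mass number: 4 + 98 = 101 + A, so A = 1.
Conserve atomic number: 2 + 43 = 45 + Z, so Z = 0.
A = 1 and Z = 0 is neutron — a neutron.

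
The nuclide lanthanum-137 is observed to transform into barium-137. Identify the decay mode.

ΔA = 137 − 137 = 0; ΔZ = 56 − 57 = -1.
A is unchanged and Z drops by 1 — a proton has become a neutron (β⁺ emission or electron capture).

beta-plus decay or electron capture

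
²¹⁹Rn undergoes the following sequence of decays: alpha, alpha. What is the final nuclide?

Pb-211

Start: (A, Z) = (219, 86).
After α: (215, 84).
After α: (211, 82).
Z = 82 is lead.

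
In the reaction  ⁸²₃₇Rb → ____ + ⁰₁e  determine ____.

Kr-82

Conserve mass number: 82 = A + 0, so A = 82.
Conserve atomic number: 37 = Z + 1, so Z = 36.
Z = 36 is krypton, so the species is ⁸²₃₆Kr.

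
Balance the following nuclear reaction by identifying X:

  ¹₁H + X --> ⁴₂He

triton

Conserve mass number: 1 + A = 4, so A = 3.
Conserve atomic number: 1 + Z = 2, so Z = 1.
A = 3 and Z = 1 is ³₁H — a triton.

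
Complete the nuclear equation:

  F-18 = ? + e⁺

Conserve mass number: 18 = A + 0, so A = 18.
Conserve atomic number: 9 = Z + 1, so Z = 8.
Z = 8 is oxygen, so the species is O-18.

O-18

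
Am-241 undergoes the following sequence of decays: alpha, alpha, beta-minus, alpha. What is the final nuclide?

Th-229

Start: (A, Z) = (241, 95).
After α: (237, 93).
After α: (233, 91).
After β⁻: (233, 92).
After α: (229, 90).
Z = 90 is thorium.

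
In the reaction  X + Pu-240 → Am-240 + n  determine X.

proton

Conserve mass number: A + 240 = 240 + 1, so A = 1.
Conserve atomic number: Z + 94 = 95 + 0, so Z = 1.
A = 1 and Z = 1 is H-1 — a proton.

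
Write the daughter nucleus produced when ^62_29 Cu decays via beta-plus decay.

Ni-62

Beta-plus decay: mass number changes by +0, atomic number by -1.
A: 62 = 62; Z: 29 − 1 = 28.
Z = 28 is nickel, so the daughter is ^62_28 Ni.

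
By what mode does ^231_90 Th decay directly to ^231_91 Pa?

beta-minus decay

ΔA = 231 − 231 = 0; ΔZ = 91 − 90 = +1.
A is unchanged and Z rises by 1 — a neutron has become a proton (β⁻ decay).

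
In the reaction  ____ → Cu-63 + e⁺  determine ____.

Conserve mass number: A = 63 + 0, so A = 63.
Conserve atomic number: Z = 29 + 1, so Z = 30.
Z = 30 is zinc, so the species is Zn-63.

Zn-63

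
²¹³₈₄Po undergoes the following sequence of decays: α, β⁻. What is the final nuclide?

Start: (A, Z) = (213, 84).
After α: (209, 82).
After β⁻: (209, 83).
Z = 83 is bismuth.

Bi-209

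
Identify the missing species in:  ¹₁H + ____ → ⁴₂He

triton

Conserve mass number: 1 + A = 4, so A = 3.
Conserve atomic number: 1 + Z = 2, so Z = 1.
A = 3 and Z = 1 is ³₁H — a triton.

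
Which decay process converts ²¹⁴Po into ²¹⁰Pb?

ΔA = 210 − 214 = -4; ΔZ = 82 − 84 = -2.
A drops by 4 and Z drops by 2 — the signature of alpha emission.

alpha decay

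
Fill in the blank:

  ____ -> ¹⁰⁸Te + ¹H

Conserve mass number: A = 108 + 1, so A = 109.
Conserve atomic number: Z = 52 + 1, so Z = 53.
Z = 53 is iodine, so the species is ¹⁰⁹I.

I-109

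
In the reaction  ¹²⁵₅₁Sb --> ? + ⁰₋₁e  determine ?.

Conserve mass number: 125 = A + 0, so A = 125.
Conserve atomic number: 51 = Z − 1, so Z = 52.
Z = 52 is tellurium, so the species is ¹²⁵₅₂Te.

Te-125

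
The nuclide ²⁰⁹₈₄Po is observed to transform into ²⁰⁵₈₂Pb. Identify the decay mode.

ΔA = 205 − 209 = -4; ΔZ = 82 − 84 = -2.
A drops by 4 and Z drops by 2 — the signature of alpha emission.

alpha decay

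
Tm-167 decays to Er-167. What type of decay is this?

ΔA = 167 − 167 = 0; ΔZ = 68 − 69 = -1.
A is unchanged and Z drops by 1 — a proton has become a neutron (β⁺ emission or electron capture).

beta-plus decay or electron capture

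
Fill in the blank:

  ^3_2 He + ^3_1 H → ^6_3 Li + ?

Conserve mass number: 3 + 3 = 6 + A, so A = 0.
Conserve atomic number: 2 + 1 = 3 + Z, so Z = 0.
A = 0 and Z = 0 is ^0_0 γ — a gamma ray.

gamma ray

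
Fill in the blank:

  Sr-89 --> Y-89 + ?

Conserve mass number: 89 = 89 + A, so A = 0.
Conserve atomic number: 38 = 39 + Z, so Z = -1.
A = 0 and Z = -1 is e⁻ — a beta-minus particle.

beta-minus particle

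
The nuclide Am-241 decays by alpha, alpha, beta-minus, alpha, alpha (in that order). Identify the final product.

Ra-225

Start: (A, Z) = (241, 95).
After α: (237, 93).
After α: (233, 91).
After β⁻: (233, 92).
After α: (229, 90).
After α: (225, 88).
Z = 88 is radium.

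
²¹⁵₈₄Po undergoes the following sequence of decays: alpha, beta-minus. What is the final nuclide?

Bi-211

Start: (A, Z) = (215, 84).
After α: (211, 82).
After β⁻: (211, 83).
Z = 83 is bismuth.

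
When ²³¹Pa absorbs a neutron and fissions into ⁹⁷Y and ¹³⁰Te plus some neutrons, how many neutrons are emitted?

5

Conserve mass number: 232 = 97 + 130 + k, so k = 232 − 227 = 5.
Check atomic number: 91 = 39 + 52 + 0 = 91. ✓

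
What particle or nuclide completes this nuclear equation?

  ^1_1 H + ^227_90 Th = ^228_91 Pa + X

gamma ray

Conserve mass number: 1 + 227 = 228 + A, so A = 0.
Conserve atomic number: 1 + 90 = 91 + Z, so Z = 0.
A = 0 and Z = 0 is ^0_0 γ — a gamma ray.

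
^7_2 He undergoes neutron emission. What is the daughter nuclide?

He-6

Neutron emission: mass number changes by -1, atomic number by +0.
A: 7 − 1 = 6; Z: 2 = 2.
Z = 2 is helium, so the daughter is ^6_2 He.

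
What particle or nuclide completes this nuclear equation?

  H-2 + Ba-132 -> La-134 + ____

gamma ray

Conserve mass number: 2 + 132 = 134 + A, so A = 0.
Conserve atomic number: 1 + 56 = 57 + Z, so Z = 0.
A = 0 and Z = 0 is γ — a gamma ray.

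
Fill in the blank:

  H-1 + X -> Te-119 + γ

Sb-118

Conserve mass number: 1 + A = 119 + 0, so A = 118.
Conserve atomic number: 1 + Z = 52 + 0, so Z = 51.
Z = 51 is antimony, so the species is Sb-118.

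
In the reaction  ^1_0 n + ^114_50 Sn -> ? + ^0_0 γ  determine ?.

Sn-115

Conserve mass number: 1 + 114 = A + 0, so A = 115.
Conserve atomic number: 0 + 50 = Z + 0, so Z = 50.
Z = 50 is tin, so the species is ^115_50 Sn.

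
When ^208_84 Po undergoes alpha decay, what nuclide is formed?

Pb-204

Alpha decay: mass number changes by -4, atomic number by -2.
A: 208 − 4 = 204; Z: 84 − 2 = 82.
Z = 82 is lead, so the daughter is ^204_82 Pb.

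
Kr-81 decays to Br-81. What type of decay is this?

ΔA = 81 − 81 = 0; ΔZ = 35 − 36 = -1.
A is unchanged and Z drops by 1 — a proton has become a neutron (β⁺ emission or electron capture).

beta-plus decay or electron capture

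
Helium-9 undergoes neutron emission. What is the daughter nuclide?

He-8

Neutron emission: mass number changes by -1, atomic number by +0.
A: 9 − 1 = 8; Z: 2 = 2.
Z = 2 is helium, so the daughter is helium-8.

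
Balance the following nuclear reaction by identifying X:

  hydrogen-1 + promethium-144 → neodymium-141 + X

Conserve mass number: 1 + 144 = 141 + A, so A = 4.
Conserve atomic number: 1 + 61 = 60 + Z, so Z = 2.
A = 4 and Z = 2 is helium-4 — an alpha particle.

alpha particle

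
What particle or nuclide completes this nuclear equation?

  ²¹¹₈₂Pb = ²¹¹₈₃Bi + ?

beta-minus particle

Conserve mass number: 211 = 211 + A, so A = 0.
Conserve atomic number: 82 = 83 + Z, so Z = -1.
A = 0 and Z = -1 is ⁰₋₁e — a beta-minus particle.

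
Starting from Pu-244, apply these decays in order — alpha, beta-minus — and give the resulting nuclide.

Start: (A, Z) = (244, 94).
After α: (240, 92).
After β⁻: (240, 93).
Z = 93 is neptunium.

Np-240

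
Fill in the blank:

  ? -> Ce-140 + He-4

Conserve mass number: A = 140 + 4, so A = 144.
Conserve atomic number: Z = 58 + 2, so Z = 60.
Z = 60 is neodymium, so the species is Nd-144.

Nd-144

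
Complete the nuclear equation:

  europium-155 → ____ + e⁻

Conserve mass number: 155 = A + 0, so A = 155.
Conserve atomic number: 63 = Z − 1, so Z = 64.
Z = 64 is gadolinium, so the species is gadolinium-155.

Gd-155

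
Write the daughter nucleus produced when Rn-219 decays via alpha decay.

Po-215

Alpha decay: mass number changes by -4, atomic number by -2.
A: 219 − 4 = 215; Z: 86 − 2 = 84.
Z = 84 is polonium, so the daughter is Po-215.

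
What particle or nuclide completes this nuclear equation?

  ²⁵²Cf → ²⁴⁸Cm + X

Conserve mass number: 252 = 248 + A, so A = 4.
Conserve atomic number: 98 = 96 + Z, so Z = 2.
A = 4 and Z = 2 is ⁴He — an alpha particle.

alpha particle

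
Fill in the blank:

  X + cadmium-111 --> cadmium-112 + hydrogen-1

Conserve mass number: A + 111 = 112 + 1, so A = 2.
Conserve atomic number: Z + 48 = 48 + 1, so Z = 1.
A = 2 and Z = 1 is hydrogen-2 — a deuteron.

deuteron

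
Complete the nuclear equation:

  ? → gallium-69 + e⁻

Conserve mass number: A = 69 + 0, so A = 69.
Conserve atomic number: Z = 31 − 1, so Z = 30.
Z = 30 is zinc, so the species is zinc-69.

Zn-69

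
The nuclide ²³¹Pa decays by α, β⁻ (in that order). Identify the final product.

Start: (A, Z) = (231, 91).
After α: (227, 89).
After β⁻: (227, 90).
Z = 90 is thorium.

Th-227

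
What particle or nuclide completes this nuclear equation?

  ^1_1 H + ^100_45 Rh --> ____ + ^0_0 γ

Conserve mass number: 1 + 100 = A + 0, so A = 101.
Conserve atomic number: 1 + 45 = Z + 0, so Z = 46.
Z = 46 is palladium, so the species is ^101_46 Pd.

Pd-101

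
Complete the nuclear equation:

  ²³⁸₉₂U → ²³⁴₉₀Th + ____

alpha particle

Conserve mass number: 238 = 234 + A, so A = 4.
Conserve atomic number: 92 = 90 + Z, so Z = 2.
A = 4 and Z = 2 is ⁴₂He — an alpha particle.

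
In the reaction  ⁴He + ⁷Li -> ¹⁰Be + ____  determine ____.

Conserve mass number: 4 + 7 = 10 + A, so A = 1.
Conserve atomic number: 2 + 3 = 4 + Z, so Z = 1.
A = 1 and Z = 1 is ¹H — a proton.

proton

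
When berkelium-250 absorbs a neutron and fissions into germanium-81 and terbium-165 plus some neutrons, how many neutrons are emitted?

Conserve mass number: 251 = 81 + 165 + k, so k = 251 − 246 = 5.
Check atomic number: 97 = 32 + 65 + 0 = 97. ✓

5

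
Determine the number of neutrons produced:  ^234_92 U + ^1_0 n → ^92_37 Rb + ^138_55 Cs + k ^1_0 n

5

Conserve mass number: 235 = 92 + 138 + k, so k = 235 − 230 = 5.
Check atomic number: 92 = 37 + 55 + 0 = 92. ✓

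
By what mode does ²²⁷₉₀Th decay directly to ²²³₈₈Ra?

ΔA = 223 − 227 = -4; ΔZ = 88 − 90 = -2.
A drops by 4 and Z drops by 2 — the signature of alpha emission.

alpha decay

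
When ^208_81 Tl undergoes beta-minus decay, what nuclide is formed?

Beta-minus decay: mass number changes by +0, atomic number by +1.
A: 208 = 208; Z: 81 + 1 = 82.
Z = 82 is lead, so the daughter is ^208_82 Pb.

Pb-208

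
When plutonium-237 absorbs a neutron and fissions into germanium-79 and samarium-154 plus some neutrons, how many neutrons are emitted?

Conserve mass number: 238 = 79 + 154 + k, so k = 238 − 233 = 5.
Check atomic number: 94 = 32 + 62 + 0 = 94. ✓

5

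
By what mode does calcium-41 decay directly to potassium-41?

beta-plus decay or electron capture

ΔA = 41 − 41 = 0; ΔZ = 19 − 20 = -1.
A is unchanged and Z drops by 1 — a proton has become a neutron (β⁺ emission or electron capture).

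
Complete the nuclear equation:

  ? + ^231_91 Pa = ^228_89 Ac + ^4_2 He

neutron

Conserve mass number: A + 231 = 228 + 4, so A = 1.
Conserve atomic number: Z + 91 = 89 + 2, so Z = 0.
A = 1 and Z = 0 is ^1_0 n — a neutron.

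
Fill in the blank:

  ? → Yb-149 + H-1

Lu-150

Conserve mass number: A = 149 + 1, so A = 150.
Conserve atomic number: Z = 70 + 1, so Z = 71.
Z = 71 is lutetium, so the species is Lu-150.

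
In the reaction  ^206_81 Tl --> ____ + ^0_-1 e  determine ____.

Pb-206

Conserve mass number: 206 = A + 0, so A = 206.
Conserve atomic number: 81 = Z − 1, so Z = 82.
Z = 82 is lead, so the species is ^206_82 Pb.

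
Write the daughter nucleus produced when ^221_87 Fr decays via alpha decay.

At-217

Alpha decay: mass number changes by -4, atomic number by -2.
A: 221 − 4 = 217; Z: 87 − 2 = 85.
Z = 85 is astatine, so the daughter is ^217_85 At.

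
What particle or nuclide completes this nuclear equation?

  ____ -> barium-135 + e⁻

Conserve mass number: A = 135 + 0, so A = 135.
Conserve atomic number: Z = 56 − 1, so Z = 55.
Z = 55 is caesium, so the species is caesium-135.

Cs-135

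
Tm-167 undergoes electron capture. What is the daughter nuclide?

Electron capture: mass number changes by +0, atomic number by -1.
A: 167 = 167; Z: 69 − 1 = 68.
Z = 68 is erbium, so the daughter is Er-167.

Er-167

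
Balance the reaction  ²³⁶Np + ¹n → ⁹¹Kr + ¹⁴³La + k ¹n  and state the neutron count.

Conserve mass number: 237 = 91 + 143 + k, so k = 237 − 234 = 3.
Check atomic number: 93 = 36 + 57 + 0 = 93. ✓

3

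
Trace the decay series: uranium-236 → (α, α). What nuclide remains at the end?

Start: (A, Z) = (236, 92).
After α: (232, 90).
After α: (228, 88).
Z = 88 is radium.

Ra-228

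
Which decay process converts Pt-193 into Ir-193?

beta-plus decay or electron capture

ΔA = 193 − 193 = 0; ΔZ = 77 − 78 = -1.
A is unchanged and Z drops by 1 — a proton has become a neutron (β⁺ emission or electron capture).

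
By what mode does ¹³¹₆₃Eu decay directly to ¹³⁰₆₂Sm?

proton emission

ΔA = 130 − 131 = -1; ΔZ = 62 − 63 = -1.
A drops by 1 and Z drops by 1 — a proton was emitted.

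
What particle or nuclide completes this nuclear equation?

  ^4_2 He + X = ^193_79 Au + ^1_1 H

Conserve mass number: 4 + A = 193 + 1, so A = 190.
Conserve atomic number: 2 + Z = 79 + 1, so Z = 78.
Z = 78 is platinum, so the species is ^190_78 Pt.

Pt-190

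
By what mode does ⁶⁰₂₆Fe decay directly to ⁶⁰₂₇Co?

beta-minus decay

ΔA = 60 − 60 = 0; ΔZ = 27 − 26 = +1.
A is unchanged and Z rises by 1 — a neutron has become a proton (β⁻ decay).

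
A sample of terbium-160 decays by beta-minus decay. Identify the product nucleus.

Dy-160

Beta-minus decay: mass number changes by +0, atomic number by +1.
A: 160 = 160; Z: 65 + 1 = 66.
Z = 66 is dysprosium, so the daughter is dysprosium-160.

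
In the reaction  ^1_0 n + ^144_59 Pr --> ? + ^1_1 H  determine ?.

Ce-144

Conserve mass number: 1 + 144 = A + 1, so A = 144.
Conserve atomic number: 0 + 59 = Z + 1, so Z = 58.
Z = 58 is cerium, so the species is ^144_58 Ce.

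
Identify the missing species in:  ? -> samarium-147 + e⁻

Pm-147

Conserve mass number: A = 147 + 0, so A = 147.
Conserve atomic number: Z = 62 − 1, so Z = 61.
Z = 61 is promethium, so the species is promethium-147.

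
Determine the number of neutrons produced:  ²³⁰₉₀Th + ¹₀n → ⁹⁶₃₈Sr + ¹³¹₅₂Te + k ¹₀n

4

Conserve mass number: 231 = 96 + 131 + k, so k = 231 − 227 = 4.
Check atomic number: 90 = 38 + 52 + 0 = 90. ✓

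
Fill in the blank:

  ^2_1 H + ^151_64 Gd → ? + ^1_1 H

Gd-152

Conserve mass number: 2 + 151 = A + 1, so A = 152.
Conserve atomic number: 1 + 64 = Z + 1, so Z = 64.
Z = 64 is gadolinium, so the species is ^152_64 Gd.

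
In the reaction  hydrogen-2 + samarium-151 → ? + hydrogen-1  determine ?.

Conserve mass number: 2 + 151 = A + 1, so A = 152.
Conserve atomic number: 1 + 62 = Z + 1, so Z = 62.
Z = 62 is samarium, so the species is samarium-152.

Sm-152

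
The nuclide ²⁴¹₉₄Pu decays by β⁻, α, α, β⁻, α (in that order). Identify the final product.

Start: (A, Z) = (241, 94).
After β⁻: (241, 95).
After α: (237, 93).
After α: (233, 91).
After β⁻: (233, 92).
After α: (229, 90).
Z = 90 is thorium.

Th-229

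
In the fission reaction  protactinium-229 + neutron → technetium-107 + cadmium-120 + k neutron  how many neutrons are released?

3

Conserve mass number: 230 = 107 + 120 + k, so k = 230 − 227 = 3.
Check atomic number: 91 = 43 + 48 + 0 = 91. ✓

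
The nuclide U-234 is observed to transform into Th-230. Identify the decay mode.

ΔA = 230 − 234 = -4; ΔZ = 90 − 92 = -2.
A drops by 4 and Z drops by 2 — the signature of alpha emission.

alpha decay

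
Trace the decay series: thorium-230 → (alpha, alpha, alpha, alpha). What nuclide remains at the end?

Pb-214

Start: (A, Z) = (230, 90).
After α: (226, 88).
After α: (222, 86).
After α: (218, 84).
After α: (214, 82).
Z = 82 is lead.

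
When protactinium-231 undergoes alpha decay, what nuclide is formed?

Alpha decay: mass number changes by -4, atomic number by -2.
A: 231 − 4 = 227; Z: 91 − 2 = 89.
Z = 89 is actinium, so the daughter is actinium-227.

Ac-227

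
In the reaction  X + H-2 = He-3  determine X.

Conserve mass number: A + 2 = 3, so A = 1.
Conserve atomic number: Z + 1 = 2, so Z = 1.
A = 1 and Z = 1 is H-1 — a proton.

proton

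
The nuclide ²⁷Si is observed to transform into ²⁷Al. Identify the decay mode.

ΔA = 27 − 27 = 0; ΔZ = 13 − 14 = -1.
A is unchanged and Z drops by 1 — a proton has become a neutron (β⁺ emission or electron capture).

beta-plus decay or electron capture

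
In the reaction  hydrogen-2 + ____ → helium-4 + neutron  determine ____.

Conserve mass number: 2 + A = 4 + 1, so A = 3.
Conserve atomic number: 1 + Z = 2 + 0, so Z = 1.
A = 3 and Z = 1 is hydrogen-3 — a triton.

triton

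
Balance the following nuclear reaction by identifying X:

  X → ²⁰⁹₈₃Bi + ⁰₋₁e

Conserve mass number: A = 209 + 0, so A = 209.
Conserve atomic number: Z = 83 − 1, so Z = 82.
Z = 82 is lead, so the species is ²⁰⁹₈₂Pb.

Pb-209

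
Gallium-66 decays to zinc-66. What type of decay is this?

ΔA = 66 − 66 = 0; ΔZ = 30 − 31 = -1.
A is unchanged and Z drops by 1 — a proton has become a neutron (β⁺ emission or electron capture).

beta-plus decay or electron capture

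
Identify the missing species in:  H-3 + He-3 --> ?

Conserve mass number: 3 + 3 = A, so A = 6.
Conserve atomic number: 1 + 2 = Z, so Z = 3.
Z = 3 is lithium, so the species is Li-6.

Li-6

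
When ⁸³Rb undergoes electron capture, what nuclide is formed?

Electron capture: mass number changes by +0, atomic number by -1.
A: 83 = 83; Z: 37 − 1 = 36.
Z = 36 is krypton, so the daughter is ⁸³Kr.

Kr-83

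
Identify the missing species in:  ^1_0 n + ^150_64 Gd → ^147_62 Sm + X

Conserve mass number: 1 + 150 = 147 + A, so A = 4.
Conserve atomic number: 0 + 64 = 62 + Z, so Z = 2.
A = 4 and Z = 2 is ^4_2 He — an alpha particle.

alpha particle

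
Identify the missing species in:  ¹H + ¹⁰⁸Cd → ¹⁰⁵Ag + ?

Conserve mass number: 1 + 108 = 105 + A, so A = 4.
Conserve atomic number: 1 + 48 = 47 + Z, so Z = 2.
A = 4 and Z = 2 is ⁴He — an alpha particle.

alpha particle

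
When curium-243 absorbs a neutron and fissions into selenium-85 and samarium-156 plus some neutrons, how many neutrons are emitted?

3

Conserve mass number: 244 = 85 + 156 + k, so k = 244 − 241 = 3.
Check atomic number: 96 = 34 + 62 + 0 = 96. ✓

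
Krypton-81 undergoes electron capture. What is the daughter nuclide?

Electron capture: mass number changes by +0, atomic number by -1.
A: 81 = 81; Z: 36 − 1 = 35.
Z = 35 is bromine, so the daughter is bromine-81.

Br-81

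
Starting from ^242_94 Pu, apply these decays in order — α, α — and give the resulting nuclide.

Th-234

Start: (A, Z) = (242, 94).
After α: (238, 92).
After α: (234, 90).
Z = 90 is thorium.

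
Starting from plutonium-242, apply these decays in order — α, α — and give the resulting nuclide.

Th-234

Start: (A, Z) = (242, 94).
After α: (238, 92).
After α: (234, 90).
Z = 90 is thorium.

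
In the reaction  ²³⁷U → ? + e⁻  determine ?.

Conserve mass number: 237 = A + 0, so A = 237.
Conserve atomic number: 92 = Z − 1, so Z = 93.
Z = 93 is neptunium, so the species is ²³⁷Np.

Np-237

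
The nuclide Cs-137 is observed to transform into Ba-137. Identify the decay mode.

ΔA = 137 − 137 = 0; ΔZ = 56 − 55 = +1.
A is unchanged and Z rises by 1 — a neutron has become a proton (β⁻ decay).

beta-minus decay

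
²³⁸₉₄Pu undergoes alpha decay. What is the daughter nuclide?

U-234

Alpha decay: mass number changes by -4, atomic number by -2.
A: 238 − 4 = 234; Z: 94 − 2 = 92.
Z = 92 is uranium, so the daughter is ²³⁴₉₂U.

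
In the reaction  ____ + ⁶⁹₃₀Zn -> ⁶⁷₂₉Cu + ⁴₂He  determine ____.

Conserve mass number: A + 69 = 67 + 4, so A = 2.
Conserve atomic number: Z + 30 = 29 + 2, so Z = 1.
A = 2 and Z = 1 is ²₁H — a deuteron.

deuteron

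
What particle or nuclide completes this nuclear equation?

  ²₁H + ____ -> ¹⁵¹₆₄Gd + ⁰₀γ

Conserve mass number: 2 + A = 151 + 0, so A = 149.
Conserve atomic number: 1 + Z = 64 + 0, so Z = 63.
Z = 63 is europium, so the species is ¹⁴⁹₆₃Eu.

Eu-149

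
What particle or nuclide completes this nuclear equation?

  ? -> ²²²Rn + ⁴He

Conserve mass number: A = 222 + 4, so A = 226.
Conserve atomic number: Z = 86 + 2, so Z = 88.
Z = 88 is radium, so the species is ²²⁶Ra.

Ra-226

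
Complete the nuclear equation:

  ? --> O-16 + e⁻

N-16

Conserve mass number: A = 16 + 0, so A = 16.
Conserve atomic number: Z = 8 − 1, so Z = 7.
Z = 7 is nitrogen, so the species is N-16.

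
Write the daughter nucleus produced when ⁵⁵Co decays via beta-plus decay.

Fe-55

Beta-plus decay: mass number changes by +0, atomic number by -1.
A: 55 = 55; Z: 27 − 1 = 26.
Z = 26 is iron, so the daughter is ⁵⁵Fe.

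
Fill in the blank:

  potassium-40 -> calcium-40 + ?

beta-minus particle

Conserve mass number: 40 = 40 + A, so A = 0.
Conserve atomic number: 19 = 20 + Z, so Z = -1.
A = 0 and Z = -1 is e⁻ — a beta-minus particle.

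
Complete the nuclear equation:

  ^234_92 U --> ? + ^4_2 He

Th-230

Conserve mass number: 234 = A + 4, so A = 230.
Conserve atomic number: 92 = Z + 2, so Z = 90.
Z = 90 is thorium, so the species is ^230_90 Th.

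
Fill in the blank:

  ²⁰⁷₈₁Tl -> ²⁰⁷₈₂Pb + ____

beta-minus particle

Conserve mass number: 207 = 207 + A, so A = 0.
Conserve atomic number: 81 = 82 + Z, so Z = -1.
A = 0 and Z = -1 is ⁰₋₁e — a beta-minus particle.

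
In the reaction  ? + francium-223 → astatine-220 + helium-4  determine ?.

neutron

Conserve mass number: A + 223 = 220 + 4, so A = 1.
Conserve atomic number: Z + 87 = 85 + 2, so Z = 0.
A = 1 and Z = 0 is neutron — a neutron.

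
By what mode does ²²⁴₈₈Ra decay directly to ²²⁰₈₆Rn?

alpha decay

ΔA = 220 − 224 = -4; ΔZ = 86 − 88 = -2.
A drops by 4 and Z drops by 2 — the signature of alpha emission.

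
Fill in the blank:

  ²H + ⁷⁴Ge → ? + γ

As-76

Conserve mass number: 2 + 74 = A + 0, so A = 76.
Conserve atomic number: 1 + 32 = Z + 0, so Z = 33.
Z = 33 is arsenic, so the species is ⁷⁶As.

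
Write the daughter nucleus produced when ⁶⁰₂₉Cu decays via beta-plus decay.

Beta-plus decay: mass number changes by +0, atomic number by -1.
A: 60 = 60; Z: 29 − 1 = 28.
Z = 28 is nickel, so the daughter is ⁶⁰₂₈Ni.

Ni-60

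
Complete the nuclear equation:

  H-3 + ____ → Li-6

He-3

Conserve mass number: 3 + A = 6, so A = 3.
Conserve atomic number: 1 + Z = 3, so Z = 2.
Z = 2 is helium, so the species is He-3.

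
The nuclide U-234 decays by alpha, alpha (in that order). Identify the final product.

Ra-226

Start: (A, Z) = (234, 92).
After α: (230, 90).
After α: (226, 88).
Z = 88 is radium.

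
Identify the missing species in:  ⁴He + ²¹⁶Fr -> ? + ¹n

Ac-219

Conserve mass number: 4 + 216 = A + 1, so A = 219.
Conserve atomic number: 2 + 87 = Z + 0, so Z = 89.
Z = 89 is actinium, so the species is ²¹⁹Ac.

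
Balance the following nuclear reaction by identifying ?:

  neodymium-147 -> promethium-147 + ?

beta-minus particle

Conserve mass number: 147 = 147 + A, so A = 0.
Conserve atomic number: 60 = 61 + Z, so Z = -1.
A = 0 and Z = -1 is e⁻ — a beta-minus particle.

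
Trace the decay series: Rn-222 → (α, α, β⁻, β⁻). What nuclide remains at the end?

Start: (A, Z) = (222, 86).
After α: (218, 84).
After α: (214, 82).
After β⁻: (214, 83).
After β⁻: (214, 84).
Z = 84 is polonium.

Po-214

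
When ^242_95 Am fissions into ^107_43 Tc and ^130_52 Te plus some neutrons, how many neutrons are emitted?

5

Conserve mass number: 242 = 107 + 130 + k, so k = 242 − 237 = 5.
Check atomic number: 95 = 43 + 52 + 0 = 95. ✓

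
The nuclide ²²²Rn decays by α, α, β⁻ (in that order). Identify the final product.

Bi-214

Start: (A, Z) = (222, 86).
After α: (218, 84).
After α: (214, 82).
After β⁻: (214, 83).
Z = 83 is bismuth.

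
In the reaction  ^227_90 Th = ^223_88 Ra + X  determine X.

Conserve mass number: 227 = 223 + A, so A = 4.
Conserve atomic number: 90 = 88 + Z, so Z = 2.
A = 4 and Z = 2 is ^4_2 He — an alpha particle.

alpha particle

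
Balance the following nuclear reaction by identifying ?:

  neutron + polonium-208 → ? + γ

Conserve mass number: 1 + 208 = A + 0, so A = 209.
Conserve atomic number: 0 + 84 = Z + 0, so Z = 84.
Z = 84 is polonium, so the species is polonium-209.

Po-209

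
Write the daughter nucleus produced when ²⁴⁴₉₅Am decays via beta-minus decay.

Beta-minus decay: mass number changes by +0, atomic number by +1.
A: 244 = 244; Z: 95 + 1 = 96.
Z = 96 is curium, so the daughter is ²⁴⁴₉₆Cm.

Cm-244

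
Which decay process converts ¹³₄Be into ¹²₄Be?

ΔA = 12 − 13 = -1; ΔZ = 4 − 4 = +0.
A drops by 1 with Z unchanged — a neutron was emitted.

neutron emission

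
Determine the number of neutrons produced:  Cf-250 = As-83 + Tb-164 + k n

Conserve mass number: 250 = 83 + 164 + k, so k = 250 − 247 = 3.
Check atomic number: 98 = 33 + 65 + 0 = 98. ✓

3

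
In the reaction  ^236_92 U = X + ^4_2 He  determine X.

Th-232

Conserve mass number: 236 = A + 4, so A = 232.
Conserve atomic number: 92 = Z + 2, so Z = 90.
Z = 90 is thorium, so the species is ^232_90 Th.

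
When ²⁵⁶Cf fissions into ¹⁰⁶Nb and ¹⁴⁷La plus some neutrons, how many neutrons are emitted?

3

Conserve mass number: 256 = 106 + 147 + k, so k = 256 − 253 = 3.
Check atomic number: 98 = 41 + 57 + 0 = 98. ✓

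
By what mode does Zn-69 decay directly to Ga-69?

ΔA = 69 − 69 = 0; ΔZ = 31 − 30 = +1.
A is unchanged and Z rises by 1 — a neutron has become a proton (β⁻ decay).

beta-minus decay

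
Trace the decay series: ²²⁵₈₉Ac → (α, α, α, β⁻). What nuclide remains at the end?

Po-213

Start: (A, Z) = (225, 89).
After α: (221, 87).
After α: (217, 85).
After α: (213, 83).
After β⁻: (213, 84).
Z = 84 is polonium.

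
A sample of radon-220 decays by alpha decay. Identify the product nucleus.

Po-216

Alpha decay: mass number changes by -4, atomic number by -2.
A: 220 − 4 = 216; Z: 86 − 2 = 84.
Z = 84 is polonium, so the daughter is polonium-216.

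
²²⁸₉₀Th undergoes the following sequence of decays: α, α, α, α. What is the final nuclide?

Start: (A, Z) = (228, 90).
After α: (224, 88).
After α: (220, 86).
After α: (216, 84).
After α: (212, 82).
Z = 82 is lead.

Pb-212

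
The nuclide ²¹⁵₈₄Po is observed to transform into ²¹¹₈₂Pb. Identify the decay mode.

ΔA = 211 − 215 = -4; ΔZ = 82 − 84 = -2.
A drops by 4 and Z drops by 2 — the signature of alpha emission.

alpha decay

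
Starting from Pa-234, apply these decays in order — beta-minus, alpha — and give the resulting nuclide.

Th-230

Start: (A, Z) = (234, 91).
After β⁻: (234, 92).
After α: (230, 90).
Z = 90 is thorium.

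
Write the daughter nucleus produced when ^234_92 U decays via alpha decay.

Alpha decay: mass number changes by -4, atomic number by -2.
A: 234 − 4 = 230; Z: 92 − 2 = 90.
Z = 90 is thorium, so the daughter is ^230_90 Th.

Th-230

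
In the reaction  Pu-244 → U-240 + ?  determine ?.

alpha particle

Conserve mass number: 244 = 240 + A, so A = 4.
Conserve atomic number: 94 = 92 + Z, so Z = 2.
A = 4 and Z = 2 is He-4 — an alpha particle.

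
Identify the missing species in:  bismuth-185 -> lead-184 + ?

Conserve mass number: 185 = 184 + A, so A = 1.
Conserve atomic number: 83 = 82 + Z, so Z = 1.
A = 1 and Z = 1 is hydrogen-1 — a proton.

proton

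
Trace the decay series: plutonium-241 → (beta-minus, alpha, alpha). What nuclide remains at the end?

Start: (A, Z) = (241, 94).
After β⁻: (241, 95).
After α: (237, 93).
After α: (233, 91).
Z = 91 is protactinium.

Pa-233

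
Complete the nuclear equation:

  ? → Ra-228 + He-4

Conserve mass number: A = 228 + 4, so A = 232.
Conserve atomic number: Z = 88 + 2, so Z = 90.
Z = 90 is thorium, so the species is Th-232.

Th-232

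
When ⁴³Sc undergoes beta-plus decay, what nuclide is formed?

Ca-43

Beta-plus decay: mass number changes by +0, atomic number by -1.
A: 43 = 43; Z: 21 − 1 = 20.
Z = 20 is calcium, so the daughter is ⁴³Ca.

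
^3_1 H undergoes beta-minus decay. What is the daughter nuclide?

Beta-minus decay: mass number changes by +0, atomic number by +1.
A: 3 = 3; Z: 1 + 1 = 2.
Z = 2 is helium, so the daughter is ^3_2 He.

He-3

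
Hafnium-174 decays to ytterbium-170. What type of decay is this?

alpha decay

ΔA = 170 − 174 = -4; ΔZ = 70 − 72 = -2.
A drops by 4 and Z drops by 2 — the signature of alpha emission.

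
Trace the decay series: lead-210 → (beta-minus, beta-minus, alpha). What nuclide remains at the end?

Start: (A, Z) = (210, 82).
After β⁻: (210, 83).
After β⁻: (210, 84).
After α: (206, 82).
Z = 82 is lead.

Pb-206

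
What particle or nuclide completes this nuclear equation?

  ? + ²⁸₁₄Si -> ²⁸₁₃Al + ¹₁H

Conserve mass number: A + 28 = 28 + 1, so A = 1.
Conserve atomic number: Z + 14 = 13 + 1, so Z = 0.
A = 1 and Z = 0 is ¹₀n — a neutron.

neutron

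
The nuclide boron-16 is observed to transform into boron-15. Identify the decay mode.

ΔA = 15 − 16 = -1; ΔZ = 5 − 5 = +0.
A drops by 1 with Z unchanged — a neutron was emitted.

neutron emission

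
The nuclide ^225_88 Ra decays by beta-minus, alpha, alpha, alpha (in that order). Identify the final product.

Bi-213

Start: (A, Z) = (225, 88).
After β⁻: (225, 89).
After α: (221, 87).
After α: (217, 85).
After α: (213, 83).
Z = 83 is bismuth.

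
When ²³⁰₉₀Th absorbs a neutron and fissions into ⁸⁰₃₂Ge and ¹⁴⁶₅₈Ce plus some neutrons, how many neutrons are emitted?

5

Conserve mass number: 231 = 80 + 146 + k, so k = 231 − 226 = 5.
Check atomic number: 90 = 32 + 58 + 0 = 90. ✓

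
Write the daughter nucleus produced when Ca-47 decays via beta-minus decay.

Beta-minus decay: mass number changes by +0, atomic number by +1.
A: 47 = 47; Z: 20 + 1 = 21.
Z = 21 is scandium, so the daughter is Sc-47.

Sc-47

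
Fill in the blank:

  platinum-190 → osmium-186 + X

Conserve mass number: 190 = 186 + A, so A = 4.
Conserve atomic number: 78 = 76 + Z, so Z = 2.
A = 4 and Z = 2 is helium-4 — an alpha particle.

alpha particle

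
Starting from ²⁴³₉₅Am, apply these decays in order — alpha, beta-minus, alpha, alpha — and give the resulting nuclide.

Th-231

Start: (A, Z) = (243, 95).
After α: (239, 93).
After β⁻: (239, 94).
After α: (235, 92).
After α: (231, 90).
Z = 90 is thorium.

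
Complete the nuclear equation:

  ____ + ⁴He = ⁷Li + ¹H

Conserve mass number: A + 4 = 7 + 1, so A = 4.
Conserve atomic number: Z + 2 = 3 + 1, so Z = 2.
A = 4 and Z = 2 is ⁴He — an alpha particle.

alpha particle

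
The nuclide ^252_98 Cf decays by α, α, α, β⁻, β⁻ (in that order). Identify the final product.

Start: (A, Z) = (252, 98).
After α: (248, 96).
After α: (244, 94).
After α: (240, 92).
After β⁻: (240, 93).
After β⁻: (240, 94).
Z = 94 is plutonium.

Pu-240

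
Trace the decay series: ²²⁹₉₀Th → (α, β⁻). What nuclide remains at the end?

Start: (A, Z) = (229, 90).
After α: (225, 88).
After β⁻: (225, 89).
Z = 89 is actinium.

Ac-225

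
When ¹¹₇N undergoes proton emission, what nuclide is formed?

Proton emission: mass number changes by -1, atomic number by -1.
A: 11 − 1 = 10; Z: 7 − 1 = 6.
Z = 6 is carbon, so the daughter is ¹⁰₆C.

C-10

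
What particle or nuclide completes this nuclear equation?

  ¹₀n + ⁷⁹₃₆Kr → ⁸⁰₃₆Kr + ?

Conserve mass number: 1 + 79 = 80 + A, so A = 0.
Conserve atomic number: 0 + 36 = 36 + Z, so Z = 0.
A = 0 and Z = 0 is ⁰₀γ — a gamma ray.

gamma ray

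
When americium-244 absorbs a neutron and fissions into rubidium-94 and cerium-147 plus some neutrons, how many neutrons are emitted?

Conserve mass number: 245 = 94 + 147 + k, so k = 245 − 241 = 4.
Check atomic number: 95 = 37 + 58 + 0 = 95. ✓

4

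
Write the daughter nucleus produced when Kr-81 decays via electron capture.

Electron capture: mass number changes by +0, atomic number by -1.
A: 81 = 81; Z: 36 − 1 = 35.
Z = 35 is bromine, so the daughter is Br-81.

Br-81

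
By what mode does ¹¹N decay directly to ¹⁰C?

ΔA = 10 − 11 = -1; ΔZ = 6 − 7 = -1.
A drops by 1 and Z drops by 1 — a proton was emitted.

proton emission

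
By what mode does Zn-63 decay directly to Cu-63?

beta-plus decay or electron capture

ΔA = 63 − 63 = 0; ΔZ = 29 − 30 = -1.
A is unchanged and Z drops by 1 — a proton has become a neutron (β⁺ emission or electron capture).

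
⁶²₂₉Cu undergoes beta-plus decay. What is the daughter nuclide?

Beta-plus decay: mass number changes by +0, atomic number by -1.
A: 62 = 62; Z: 29 − 1 = 28.
Z = 28 is nickel, so the daughter is ⁶²₂₈Ni.

Ni-62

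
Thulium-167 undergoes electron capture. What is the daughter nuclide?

Electron capture: mass number changes by +0, atomic number by -1.
A: 167 = 167; Z: 69 − 1 = 68.
Z = 68 is erbium, so the daughter is erbium-167.

Er-167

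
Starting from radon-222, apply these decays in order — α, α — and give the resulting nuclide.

Pb-214

Start: (A, Z) = (222, 86).
After α: (218, 84).
After α: (214, 82).
Z = 82 is lead.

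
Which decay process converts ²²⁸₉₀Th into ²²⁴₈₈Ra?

ΔA = 224 − 228 = -4; ΔZ = 88 − 90 = -2.
A drops by 4 and Z drops by 2 — the signature of alpha emission.

alpha decay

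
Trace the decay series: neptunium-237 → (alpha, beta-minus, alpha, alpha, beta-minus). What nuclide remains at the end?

Start: (A, Z) = (237, 93).
After α: (233, 91).
After β⁻: (233, 92).
After α: (229, 90).
After α: (225, 88).
After β⁻: (225, 89).
Z = 89 is actinium.

Ac-225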